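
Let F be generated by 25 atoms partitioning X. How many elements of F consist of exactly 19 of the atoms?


Each element of F is a union of some subset of the 25 atoms.
Elements that are unions of exactly 19 atoms correspond to 19-element subsets of the 25 atoms.
Count = C(25, 19) = 25! / (19! * 6!) = 177100.


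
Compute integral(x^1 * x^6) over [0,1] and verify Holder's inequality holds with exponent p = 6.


Step 1: Exact integral of f*g = integral(x^7, 0, 1) = 1/8
     = 0.125
Step 2: Holder bound with p=6, q=1.2:
  ||f||_p = (integral x^6 dx)^(1/6) = (1/7)^(1/6) = 0.72302
  ||g||_q = (integral x^7.2 dx)^(1/1.2) = (1/8.2)^(1/1.2) = 0.173176
Step 3: Holder bound = ||f||_p * ||g||_q = 0.72302 * 0.173176 = 0.12521
Verification: 0.125 <= 0.12521 (Holder holds)


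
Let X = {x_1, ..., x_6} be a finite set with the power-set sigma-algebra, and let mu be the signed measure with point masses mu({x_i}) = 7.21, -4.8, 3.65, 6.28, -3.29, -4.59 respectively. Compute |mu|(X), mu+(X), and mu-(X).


Step 1: Every measurable set is a union of atoms (the cells / points), so a Hahn decomposition is
  obtained by grouping atoms by sign: P = union of atoms with mu > 0, N = union of the remaining atoms.
  Atoms in P (indices): 1, 3, 4;  atoms in N (indices): 2, 5, 6
  Positive values: 7.21, 3.65, 6.28
  Negative values: -4.8, -3.29, -4.59
Step 2: mu+(X) = mu(P) = sum of positive atom values = 17.14
Step 3: mu-(X) = -mu(N) = sum of |negative atom values| = 12.68
Step 4: |mu|(X) = mu+(X) + mu-(X) = 17.14 + 12.68 = 29.82


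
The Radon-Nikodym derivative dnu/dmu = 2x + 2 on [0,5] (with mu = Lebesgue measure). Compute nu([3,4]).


nu(A) = integral_A (dnu/dmu) dmu = integral_3^4 (2x + 2) dx
Step 1: Antiderivative F(x) = (2/2)x^2 + 2x
Step 2: F(4) = (2/2)*4^2 + 2*4 = 16 + 8 = 24
Step 3: F(3) = (2/2)*3^2 + 2*3 = 9 + 6 = 15
Step 4: nu([3,4]) = F(4) - F(3) = 24 - 15 = 9


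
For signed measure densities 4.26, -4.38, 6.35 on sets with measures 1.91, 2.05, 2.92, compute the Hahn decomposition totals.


Step 1: Compute signed measure on each set:
  Set 1: 4.26 * 1.91 = 8.1366
  Set 2: -4.38 * 2.05 = -8.979
  Set 3: 6.35 * 2.92 = 18.542
Step 2: Total signed measure = (8.1366) + (-8.979) + (18.542)
     = 17.6996
Step 3: Positive part mu+(X) = sum of positive contributions = 26.6786
Step 4: Negative part mu-(X) = |sum of negative contributions| = 8.979


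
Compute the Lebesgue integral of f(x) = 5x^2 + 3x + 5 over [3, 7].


The Lebesgue integral of a Riemann-integrable function agrees with the Riemann integral.
Antiderivative F(x) = (5/3)x^3 + (3/2)x^2 + 5x
F(7) = (5/3)*7^3 + (3/2)*7^2 + 5*7
     = (5/3)*343 + (3/2)*49 + 5*7
     = 571.666667 + 73.5 + 35
     = 680.166667
F(3) = 73.5
Integral = F(7) - F(3) = 680.166667 - 73.5 = 606.666667


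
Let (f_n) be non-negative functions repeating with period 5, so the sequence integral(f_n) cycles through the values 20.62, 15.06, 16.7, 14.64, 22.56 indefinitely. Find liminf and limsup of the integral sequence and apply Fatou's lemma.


The sequence (integral(f_n)) is periodic with period 5, repeating the values 20.62, 15.06, 16.7, 14.64, 22.56 indefinitely.
Step 1: For a periodic sequence, every tail (a_m, a_(m+1), ...) contains all 5 period values infinitely often.
Step 2: Hence inf of every tail = min of the period values = min(20.62, 15.06, 16.7, 14.64, 22.56) = 14.64.
        liminf_n integral(f_n) = sup over m of (inf of tail from m) = 14.64.
Step 3: Similarly sup of every tail = max of the period values = 22.56.
        limsup_n integral(f_n) = 22.56.
Step 4: Fatou's lemma: integral(liminf_n f_n) <= liminf_n integral(f_n) = 14.64.
        So the integral of the pointwise liminf is at most 14.64.


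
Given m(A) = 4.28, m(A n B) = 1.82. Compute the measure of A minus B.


m(A \ B) = m(A) - m(A n B)
= 4.28 - 1.82
= 2.46


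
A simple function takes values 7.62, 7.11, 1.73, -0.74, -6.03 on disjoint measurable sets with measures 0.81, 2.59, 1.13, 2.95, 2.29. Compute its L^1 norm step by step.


Step 1: Compute |f_i|^1 for each value:
  |7.62|^1 = 7.62
  |7.11|^1 = 7.11
  |1.73|^1 = 1.73
  |-0.74|^1 = 0.74
  |-6.03|^1 = 6.03
Step 2: Multiply by measures and sum:
  7.62 * 0.81 = 6.1722
  7.11 * 2.59 = 18.4149
  1.73 * 1.13 = 1.9549
  0.74 * 2.95 = 2.183
  6.03 * 2.29 = 13.8087
Sum = 6.1722 + 18.4149 + 1.9549 + 2.183 + 13.8087 = 42.5337
Step 3: Take the p-th root:
||f||_1 = (42.5337)^(1/1) = 42.5337


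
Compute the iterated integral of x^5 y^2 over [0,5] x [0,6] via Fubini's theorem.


By Fubini's theorem, the double integral factors as a product of single integrals:
Step 1: integral_0^5 x^5 dx = [x^6/6] from 0 to 5
     = 5^6/6 = 2604.166667
Step 2: integral_0^6 y^2 dy = [y^3/3] from 0 to 6
     = 6^3/3 = 72
Step 3: Double integral = 2604.166667 * 72 = 187500


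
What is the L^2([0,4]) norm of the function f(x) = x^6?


Step 1: ||f||_2 = (integral_0^4 |x^6|^2 dx)^(1/2)
     = (integral_0^4 x^12 dx)^(1/2)
Step 2: integral_0^4 x^12 dx = [x^13/(13)] from 0 to 4 = 4^13/13
     = 67108864/13 = 5.162220e+06
Step 3: ||f||_2 = (5.162220e+06)^(1/2) = 2272.052004


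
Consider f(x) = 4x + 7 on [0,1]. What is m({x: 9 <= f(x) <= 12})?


f^(-1)([9, 12]) = {x : 9 <= 4x + 7 <= 12}
Solving: (9 - 7)/4 <= x <= (12 - 7)/4
= [0.5, 1.25]
Intersecting with [0,1]: [0.5, 1]
Measure = 1 - 0.5 = 0.5


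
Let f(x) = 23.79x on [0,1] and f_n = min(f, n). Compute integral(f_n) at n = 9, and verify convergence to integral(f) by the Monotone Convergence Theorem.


f(x) = 23.79x on [0,1]; f_n(x) = min(23.79x, n). At n = 9:
Step 1: f(x) reaches 9 at x = 9/23.79 = 0.37831
Step 2: integral(f_9) = integral(23.79x, 0, 0.37831) + integral(9, 0.37831, 1)
       = 23.79*0.37831^2/2 + 9*(1 - 0.37831)
       = 1.702396 + 5.595208
       = 7.297604
Step 3: As n -> infinity, f_n increases to f, so by MCT integral(f_n) -> integral(f) = 23.79/2 = 11.895.
Convergence: integral(f_9) = 7.297604 -> 11.895 as n -> infinity


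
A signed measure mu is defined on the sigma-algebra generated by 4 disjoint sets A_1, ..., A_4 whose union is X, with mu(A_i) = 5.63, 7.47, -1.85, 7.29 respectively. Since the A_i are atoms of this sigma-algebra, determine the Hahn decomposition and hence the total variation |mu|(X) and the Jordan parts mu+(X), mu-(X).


Step 1: Every measurable set is a union of atoms (the cells / points), so a Hahn decomposition is
  obtained by grouping atoms by sign: P = union of atoms with mu > 0, N = union of the remaining atoms.
  Atoms in P (indices): 1, 2, 4;  atoms in N (indices): 3
  Positive values: 5.63, 7.47, 7.29
  Negative values: -1.85
Step 2: mu+(X) = mu(P) = sum of positive atom values = 20.39
Step 3: mu-(X) = -mu(N) = sum of |negative atom values| = 1.85
Step 4: |mu|(X) = mu+(X) + mu-(X) = 20.39 + 1.85 = 22.24


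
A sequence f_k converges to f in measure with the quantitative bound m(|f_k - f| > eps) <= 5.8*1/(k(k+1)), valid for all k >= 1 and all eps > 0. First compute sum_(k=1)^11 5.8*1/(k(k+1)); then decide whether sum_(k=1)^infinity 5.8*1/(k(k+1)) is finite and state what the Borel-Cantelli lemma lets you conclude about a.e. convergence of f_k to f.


Step 1: List the terms 5.8*1/(k(k+1)) for k = 1 to 11:
  k=1: 2.9
  k=2: 0.966667
  k=3: 0.483333
  k=4: 0.29
  k=5: 0.193333
  k=6: 0.138095
  k=7: 0.103571
  k=8: 0.080556
  k=9: 0.064444
  k=10: 0.052727
  k=11: 0.043939
Step 2: Partial sum = 2.9 + 0.966667 + 0.483333 + 0.29 + 0.193333 + 0.138095 + 0.103571 + 0.080556 + 0.064444 + 0.052727 + 0.043939
     = 5.316667
Step 3: The full series sum_(k>=1) 5.8*1/(k(k+1)) converges (telescoping series sum 1/(k(k+1)) = 1; a constant multiple of a convergent series converges).
Step 4: Fix eps > 0. Since sum_k m(|f_k - f| > eps) < infinity, the Borel-Cantelli lemma gives
        m(limsup_k {|f_k - f| > eps}) = 0, i.e. for a.e. x, |f_k(x) - f(x)| <= eps for all large k.
        Applying this with eps = 1/j for j = 1, 2, ... and intersecting the countably many full-measure sets,
        for a.e. x we get limsup_k |f_k(x) - f(x)| <= 1/j for every j, hence f_k -> f almost everywhere.
Conclusion: series converges; Borel-Cantelli yields f_k -> f a.e.


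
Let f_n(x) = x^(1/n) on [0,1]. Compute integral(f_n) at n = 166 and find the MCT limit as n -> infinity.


At n = 166: f_166(x) = x^(1/166).
Step 1: integral(x^(1/166), 0, 1) = [x^(1/166+1) / (1/166+1)] from 0 to 1
     = 1 / (1/166 + 1) = 1 / ((166+1)/166) = 166/(166+1)
     = 166/167 = 0.994012
Step 2: As n -> infinity, f_n(x) = x^(1/n) -> 1 for x in (0,1], and f_n is increasing in n.
By MCT, lim_n integral(f_n) = integral(lim_n f_n) = integral(1, 0, 1) = 1.
Step 3: Verify convergence: 166/167 = 0.994012 -> 1


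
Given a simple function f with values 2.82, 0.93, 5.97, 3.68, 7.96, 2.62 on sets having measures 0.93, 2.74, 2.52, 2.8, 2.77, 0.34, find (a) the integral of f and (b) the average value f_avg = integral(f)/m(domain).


Step 1: Integral = sum(value_i * measure_i)
= 2.82*0.93 + 0.93*2.74 + 5.97*2.52 + 3.68*2.8 + 7.96*2.77 + 2.62*0.34
= 2.6226 + 2.5482 + 15.0444 + 10.304 + 22.0492 + 0.8908
= 53.4592
Step 2: Total measure of domain = 0.93 + 2.74 + 2.52 + 2.8 + 2.77 + 0.34 = 12.1
Step 3: Average value = 53.4592 / 12.1 = 4.418116


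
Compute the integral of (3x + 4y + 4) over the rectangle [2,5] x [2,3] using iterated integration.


By Fubini, integrate in x first, then y.
Step 1: Fix y, integrate over x in [2,5]:
  integral(3x + 4y + 4, x=2..5)
  = 3*(5^2 - 2^2)/2 + (4y + 4)*(5 - 2)
  = 31.5 + (4y + 4)*3
  = 31.5 + 12y + 12
  = 43.5 + 12y
Step 2: Integrate over y in [2,3]:
  integral(43.5 + 12y, y=2..3)
  = 43.5*1 + 12*(3^2 - 2^2)/2
  = 43.5 + 30
  = 73.5


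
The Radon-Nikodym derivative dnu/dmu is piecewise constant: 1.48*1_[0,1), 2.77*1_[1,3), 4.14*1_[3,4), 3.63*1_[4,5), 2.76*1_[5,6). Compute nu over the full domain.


Integrate each piece of the Radon-Nikodym derivative:
Step 1: integral_0^1 1.48 dx = 1.48*(1-0) = 1.48*1 = 1.48
Step 2: integral_1^3 2.77 dx = 2.77*(3-1) = 2.77*2 = 5.54
Step 3: integral_3^4 4.14 dx = 4.14*(4-3) = 4.14*1 = 4.14
Step 4: integral_4^5 3.63 dx = 3.63*(5-4) = 3.63*1 = 3.63
Step 5: integral_5^6 2.76 dx = 2.76*(6-5) = 2.76*1 = 2.76
Total: 1.48 + 5.54 + 4.14 + 3.63 + 2.76 = 17.55


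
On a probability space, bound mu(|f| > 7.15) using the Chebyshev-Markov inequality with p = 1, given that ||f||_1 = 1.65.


Chebyshev/Markov inequality: mu(|f| > eps) <= (||f||_p / eps)^p
Step 1: ||f||_1 / eps = 1.65 / 7.15 = 0.230769
Step 2: Raise to power p = 1:
  (0.230769)^1 = 0.230769
Step 3: Therefore mu(|f| > 7.15) <= 0.230769


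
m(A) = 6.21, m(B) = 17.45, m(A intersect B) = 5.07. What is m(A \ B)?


m(A \ B) = m(A) - m(A n B)
= 6.21 - 5.07
= 1.14


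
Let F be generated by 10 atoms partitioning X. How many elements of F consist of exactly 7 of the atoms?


Each element of F is a union of some subset of the 10 atoms.
Elements that are unions of exactly 7 atoms correspond to 7-element subsets of the 10 atoms.
Count = C(10, 7) = 10! / (7! * 3!) = 120.


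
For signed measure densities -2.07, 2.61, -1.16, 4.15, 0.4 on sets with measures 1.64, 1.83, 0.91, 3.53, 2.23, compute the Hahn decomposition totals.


Step 1: Compute signed measure on each set:
  Set 1: -2.07 * 1.64 = -3.3948
  Set 2: 2.61 * 1.83 = 4.7763
  Set 3: -1.16 * 0.91 = -1.0556
  Set 4: 4.15 * 3.53 = 14.6495
  Set 5: 0.4 * 2.23 = 0.892
Step 2: Total signed measure = (-3.3948) + (4.7763) + (-1.0556) + (14.6495) + (0.892)
     = 15.8674
Step 3: Positive part mu+(X) = sum of positive contributions = 20.3178
Step 4: Negative part mu-(X) = |sum of negative contributions| = 4.4504


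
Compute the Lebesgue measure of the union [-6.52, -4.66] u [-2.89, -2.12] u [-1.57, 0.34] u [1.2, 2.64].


For pairwise disjoint intervals, m(union) = sum of lengths.
= (-4.66 - -6.52) + (-2.12 - -2.89) + (0.34 - -1.57) + (2.64 - 1.2)
= 1.86 + 0.77 + 1.91 + 1.44
= 5.98


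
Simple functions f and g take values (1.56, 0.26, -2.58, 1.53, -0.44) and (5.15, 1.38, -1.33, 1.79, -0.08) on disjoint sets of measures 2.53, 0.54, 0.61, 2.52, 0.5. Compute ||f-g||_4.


Step 1: Compute differences f_i - g_i:
  1.56 - 5.15 = -3.59
  0.26 - 1.38 = -1.12
  -2.58 - -1.33 = -1.25
  1.53 - 1.79 = -0.26
  -0.44 - -0.08 = -0.36
Step 2: Compute |diff|^4 * measure for each set:
  |-3.59|^4 * 2.53 = 166.103122 * 2.53 = 420.240898
  |-1.12|^4 * 0.54 = 1.573519 * 0.54 = 0.8497
  |-1.25|^4 * 0.61 = 2.441406 * 0.61 = 1.489258
  |-0.26|^4 * 2.52 = 0.00457 * 2.52 = 0.011516
  |-0.36|^4 * 0.5 = 0.016796 * 0.5 = 0.008398
Step 3: Sum = 422.59977
Step 4: ||f-g||_4 = (422.59977)^(1/4) = 4.534008


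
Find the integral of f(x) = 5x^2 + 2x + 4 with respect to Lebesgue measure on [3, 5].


The Lebesgue integral of a Riemann-integrable function agrees with the Riemann integral.
Antiderivative F(x) = (5/3)x^3 + (2/2)x^2 + 4x
F(5) = (5/3)*5^3 + (2/2)*5^2 + 4*5
     = (5/3)*125 + (2/2)*25 + 4*5
     = 208.333333 + 25 + 20
     = 253.333333
F(3) = 66
Integral = F(5) - F(3) = 253.333333 - 66 = 187.333333


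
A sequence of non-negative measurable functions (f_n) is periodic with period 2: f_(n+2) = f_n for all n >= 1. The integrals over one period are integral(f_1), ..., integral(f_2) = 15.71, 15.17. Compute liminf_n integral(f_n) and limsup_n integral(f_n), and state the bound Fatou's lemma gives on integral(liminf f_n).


The sequence (integral(f_n)) is periodic with period 2, repeating the values 15.71, 15.17 indefinitely.
Step 1: For a periodic sequence, every tail (a_m, a_(m+1), ...) contains all 2 period values infinitely often.
Step 2: Hence inf of every tail = min of the period values = min(15.71, 15.17) = 15.17.
        liminf_n integral(f_n) = sup over m of (inf of tail from m) = 15.17.
Step 3: Similarly sup of every tail = max of the period values = 15.71.
        limsup_n integral(f_n) = 15.71.
Step 4: Fatou's lemma: integral(liminf_n f_n) <= liminf_n integral(f_n) = 15.17.
        So the integral of the pointwise liminf is at most 15.17.


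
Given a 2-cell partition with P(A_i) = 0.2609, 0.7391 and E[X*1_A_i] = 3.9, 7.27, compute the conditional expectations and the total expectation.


For each cell A_i: E[X|A_i] = E[X*1_A_i] / P(A_i)
Step 1: E[X|A_1] = 3.9 / 0.2609 = 14.948256
Step 2: E[X|A_2] = 7.27 / 0.7391 = 9.836287
Verification: E[X] = sum E[X*1_A_i] = 3.9 + 7.27 = 11.17


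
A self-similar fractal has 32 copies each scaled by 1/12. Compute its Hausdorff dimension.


For a self-similar set with N copies scaled by 1/r:
dim_H = log(N)/log(r) = log(32)/log(12)
= 3.465736/2.484907
= 1.394715


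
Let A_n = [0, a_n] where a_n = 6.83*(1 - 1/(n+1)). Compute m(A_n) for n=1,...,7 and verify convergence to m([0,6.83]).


By continuity of measure from below: if A_n increases to A, then m(A_n) -> m(A).
Here A = [0, 6.83], so m(A) = 6.83
Step 1: a_1 = 6.83*(1 - 1/2) = 3.415, m(A_1) = 3.415
Step 2: a_2 = 6.83*(1 - 1/3) = 4.5533, m(A_2) = 4.5533
Step 3: a_3 = 6.83*(1 - 1/4) = 5.1225, m(A_3) = 5.1225
Step 4: a_4 = 6.83*(1 - 1/5) = 5.464, m(A_4) = 5.464
Step 5: a_5 = 6.83*(1 - 1/6) = 5.6917, m(A_5) = 5.6917
Step 6: a_6 = 6.83*(1 - 1/7) = 5.8543, m(A_6) = 5.8543
Step 7: a_7 = 6.83*(1 - 1/8) = 5.9763, m(A_7) = 5.9763
Limit: m(A_n) -> m([0,6.83]) = 6.83


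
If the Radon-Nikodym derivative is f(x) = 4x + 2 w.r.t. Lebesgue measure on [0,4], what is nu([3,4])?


nu(A) = integral_A (dnu/dmu) dmu = integral_3^4 (4x + 2) dx
Step 1: Antiderivative F(x) = (4/2)x^2 + 2x
Step 2: F(4) = (4/2)*4^2 + 2*4 = 32 + 8 = 40
Step 3: F(3) = (4/2)*3^2 + 2*3 = 18 + 6 = 24
Step 4: nu([3,4]) = F(4) - F(3) = 40 - 24 = 16


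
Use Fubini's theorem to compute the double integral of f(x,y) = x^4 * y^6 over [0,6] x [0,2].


By Fubini's theorem, the double integral factors as a product of single integrals:
Step 1: integral_0^6 x^4 dx = [x^5/5] from 0 to 6
     = 6^5/5 = 1555.2
Step 2: integral_0^2 y^6 dy = [y^7/7] from 0 to 2
     = 2^7/7 = 18.285714
Step 3: Double integral = 1555.2 * 18.285714 = 28437.942857


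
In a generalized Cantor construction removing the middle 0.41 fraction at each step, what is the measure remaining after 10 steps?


Step 1: At each step, fraction remaining = 1 - 0.41 = 0.59
Step 2: After 10 steps, measure = (0.59)^10
Result = 0.005111


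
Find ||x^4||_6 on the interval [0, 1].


Step 1: ||f||_6 = (integral_0^1 |x^4|^6 dx)^(1/6)
     = (integral_0^1 x^24 dx)^(1/6)
Step 2: integral_0^1 x^24 dx = [x^25/(25)] from 0 to 1 = 1^25/25
     = 1/25 = 0.04
Step 3: ||f||_6 = (0.04)^(1/6) = 0.584804


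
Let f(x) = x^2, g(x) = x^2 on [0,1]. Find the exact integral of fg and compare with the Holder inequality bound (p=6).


Step 1: Exact integral of f*g = integral(x^4, 0, 1) = 1/5
     = 0.2
Step 2: Holder bound with p=6, q=1.2:
  ||f||_p = (integral x^12 dx)^(1/6) = (1/13)^(1/6) = 0.652143
  ||g||_q = (integral x^2.4 dx)^(1/1.2) = (1/3.4)^(1/1.2) = 0.360662
Step 3: Holder bound = ||f||_p * ||g||_q = 0.652143 * 0.360662 = 0.235203
Verification: 0.2 <= 0.235203 (Holder holds)


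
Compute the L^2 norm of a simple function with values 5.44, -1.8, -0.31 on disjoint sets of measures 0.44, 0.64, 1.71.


Step 1: Compute |f_i|^2 for each value:
  |5.44|^2 = 29.5936
  |-1.8|^2 = 3.24
  |-0.31|^2 = 0.0961
Step 2: Multiply by measures and sum:
  29.5936 * 0.44 = 13.021184
  3.24 * 0.64 = 2.0736
  0.0961 * 1.71 = 0.164331
Sum = 13.021184 + 2.0736 + 0.164331 = 15.259115
Step 3: Take the p-th root:
||f||_2 = (15.259115)^(1/2) = 3.906292


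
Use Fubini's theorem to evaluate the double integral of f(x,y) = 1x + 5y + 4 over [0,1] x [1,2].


By Fubini, integrate in x first, then y.
Step 1: Fix y, integrate over x in [0,1]:
  integral(1x + 5y + 4, x=0..1)
  = 1*(1^2 - 0^2)/2 + (5y + 4)*(1 - 0)
  = 0.5 + (5y + 4)*1
  = 0.5 + 5y + 4
  = 4.5 + 5y
Step 2: Integrate over y in [1,2]:
  integral(4.5 + 5y, y=1..2)
  = 4.5*1 + 5*(2^2 - 1^2)/2
  = 4.5 + 7.5
  = 12


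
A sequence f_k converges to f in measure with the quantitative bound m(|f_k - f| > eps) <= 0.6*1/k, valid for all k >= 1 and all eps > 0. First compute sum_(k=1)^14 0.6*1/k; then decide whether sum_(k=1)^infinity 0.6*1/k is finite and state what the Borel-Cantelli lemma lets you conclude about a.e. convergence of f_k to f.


Step 1: List the terms 0.6*1/k for k = 1 to 14:
  k=1: 0.6
  k=2: 0.3
  k=3: 0.2
  k=4: 0.15
  k=5: 0.12
  k=6: 0.1
  k=7: 0.085714
  k=8: 0.075
  k=9: 0.066667
  k=10: 0.06
  k=11: 0.054545
  k=12: 0.05
  k=13: 0.046154
  k=14: 0.042857
Step 2: Partial sum = 0.6 + 0.3 + 0.2 + 0.15 + 0.12 + 0.1 + 0.085714 + 0.075 + 0.066667 + 0.06 + 0.054545 + 0.05 + 0.046154 + 0.042857
     = 1.950937
Step 3: The full series sum_(k>=1) 0.6*1/k diverges (harmonic series, p = 1; a nonzero constant multiple of a divergent series diverges).
Step 4: The (first) Borel-Cantelli lemma requires a summable sequence of measures, so it does not apply here;
        from this bound alone no conclusion about a.e. convergence can be drawn (convergence in measure still
        gives an a.e.-convergent subsequence, but not a.e. convergence of the whole sequence).
Conclusion: series diverges; Borel-Cantelli is inconclusive about a.e. convergence of f_k.


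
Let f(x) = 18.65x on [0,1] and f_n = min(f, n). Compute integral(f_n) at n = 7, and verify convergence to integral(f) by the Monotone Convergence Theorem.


f(x) = 18.65x on [0,1]; f_n(x) = min(18.65x, n). At n = 7:
Step 1: f(x) reaches 7 at x = 7/18.65 = 0.375335
Step 2: integral(f_7) = integral(18.65x, 0, 0.375335) + integral(7, 0.375335, 1)
       = 18.65*0.375335^2/2 + 7*(1 - 0.375335)
       = 1.313673 + 4.372654
       = 5.686327
Step 3: As n -> infinity, f_n increases to f, so by MCT integral(f_n) -> integral(f) = 18.65/2 = 9.325.
Convergence: integral(f_7) = 5.686327 -> 9.325 as n -> infinity


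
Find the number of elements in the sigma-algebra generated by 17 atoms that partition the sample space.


Each element of the sigma-algebra is a union of some subset of the 17 atoms.
The number of such subsets is 2^17 = 131072.


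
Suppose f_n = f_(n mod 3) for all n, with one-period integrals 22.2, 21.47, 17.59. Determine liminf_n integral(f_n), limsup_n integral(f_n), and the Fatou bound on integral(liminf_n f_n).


The sequence (integral(f_n)) is periodic with period 3, repeating the values 22.2, 21.47, 17.59 indefinitely.
Step 1: For a periodic sequence, every tail (a_m, a_(m+1), ...) contains all 3 period values infinitely often.
Step 2: Hence inf of every tail = min of the period values = min(22.2, 21.47, 17.59) = 17.59.
        liminf_n integral(f_n) = sup over m of (inf of tail from m) = 17.59.
Step 3: Similarly sup of every tail = max of the period values = 22.2.
        limsup_n integral(f_n) = 22.2.
Step 4: Fatou's lemma: integral(liminf_n f_n) <= liminf_n integral(f_n) = 17.59.
        So the integral of the pointwise liminf is at most 17.59.


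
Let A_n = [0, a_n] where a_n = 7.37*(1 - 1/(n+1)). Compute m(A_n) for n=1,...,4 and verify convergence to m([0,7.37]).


By continuity of measure from below: if A_n increases to A, then m(A_n) -> m(A).
Here A = [0, 7.37], so m(A) = 7.37
Step 1: a_1 = 7.37*(1 - 1/2) = 3.685, m(A_1) = 3.685
Step 2: a_2 = 7.37*(1 - 1/3) = 4.9133, m(A_2) = 4.9133
Step 3: a_3 = 7.37*(1 - 1/4) = 5.5275, m(A_3) = 5.5275
Step 4: a_4 = 7.37*(1 - 1/5) = 5.896, m(A_4) = 5.896
Limit: m(A_n) -> m([0,7.37]) = 7.37


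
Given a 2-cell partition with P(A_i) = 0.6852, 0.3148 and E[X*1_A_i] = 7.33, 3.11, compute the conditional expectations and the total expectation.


For each cell A_i: E[X|A_i] = E[X*1_A_i] / P(A_i)
Step 1: E[X|A_1] = 7.33 / 0.6852 = 10.697607
Step 2: E[X|A_2] = 3.11 / 0.3148 = 9.879288
Verification: E[X] = sum E[X*1_A_i] = 7.33 + 3.11 = 10.44


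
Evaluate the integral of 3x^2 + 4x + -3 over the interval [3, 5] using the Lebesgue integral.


The Lebesgue integral of a Riemann-integrable function agrees with the Riemann integral.
Antiderivative F(x) = (3/3)x^3 + (4/2)x^2 + -3x
F(5) = (3/3)*5^3 + (4/2)*5^2 + -3*5
     = (3/3)*125 + (4/2)*25 + -3*5
     = 125 + 50 + -15
     = 160
F(3) = 36
Integral = F(5) - F(3) = 160 - 36 = 124


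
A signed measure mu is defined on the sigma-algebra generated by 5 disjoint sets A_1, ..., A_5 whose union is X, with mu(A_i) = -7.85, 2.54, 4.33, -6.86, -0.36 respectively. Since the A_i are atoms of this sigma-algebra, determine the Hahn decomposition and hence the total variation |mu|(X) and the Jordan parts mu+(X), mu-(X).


Step 1: Every measurable set is a union of atoms (the cells / points), so a Hahn decomposition is
  obtained by grouping atoms by sign: P = union of atoms with mu > 0, N = union of the remaining atoms.
  Atoms in P (indices): 2, 3;  atoms in N (indices): 1, 4, 5
  Positive values: 2.54, 4.33
  Negative values: -7.85, -6.86, -0.36
Step 2: mu+(X) = mu(P) = sum of positive atom values = 6.87
Step 3: mu-(X) = -mu(N) = sum of |negative atom values| = 15.07
Step 4: |mu|(X) = mu+(X) + mu-(X) = 6.87 + 15.07 = 21.94


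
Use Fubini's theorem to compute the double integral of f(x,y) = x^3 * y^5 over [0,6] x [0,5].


By Fubini's theorem, the double integral factors as a product of single integrals:
Step 1: integral_0^6 x^3 dx = [x^4/4] from 0 to 6
     = 6^4/4 = 324
Step 2: integral_0^5 y^5 dy = [y^6/6] from 0 to 5
     = 5^6/6 = 2604.166667
Step 3: Double integral = 324 * 2604.166667 = 843750


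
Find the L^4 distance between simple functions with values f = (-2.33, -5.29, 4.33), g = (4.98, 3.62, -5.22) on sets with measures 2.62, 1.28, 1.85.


Step 1: Compute differences f_i - g_i:
  -2.33 - 4.98 = -7.31
  -5.29 - 3.62 = -8.91
  4.33 - -5.22 = 9.55
Step 2: Compute |diff|^4 * measure for each set:
  |-7.31|^4 * 2.62 = 2855.416783 * 2.62 = 7481.191972
  |-8.91|^4 * 1.28 = 6302.470422 * 1.28 = 8067.16214
  |9.55|^4 * 1.85 = 8317.896006 * 1.85 = 15388.107612
Step 3: Sum = 30936.461723
Step 4: ||f-g||_4 = (30936.461723)^(1/4) = 13.262264


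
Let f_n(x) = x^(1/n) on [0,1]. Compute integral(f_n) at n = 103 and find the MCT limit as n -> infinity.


At n = 103: f_103(x) = x^(1/103).
Step 1: integral(x^(1/103), 0, 1) = [x^(1/103+1) / (1/103+1)] from 0 to 1
     = 1 / (1/103 + 1) = 1 / ((103+1)/103) = 103/(103+1)
     = 103/104 = 0.990385
Step 2: As n -> infinity, f_n(x) = x^(1/n) -> 1 for x in (0,1], and f_n is increasing in n.
By MCT, lim_n integral(f_n) = integral(lim_n f_n) = integral(1, 0, 1) = 1.
Step 3: Verify convergence: 103/104 = 0.990385 -> 1


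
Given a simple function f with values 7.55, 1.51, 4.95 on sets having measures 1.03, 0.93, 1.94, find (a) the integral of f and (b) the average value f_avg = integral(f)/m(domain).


Step 1: Integral = sum(value_i * measure_i)
= 7.55*1.03 + 1.51*0.93 + 4.95*1.94
= 7.7765 + 1.4043 + 9.603
= 18.7838
Step 2: Total measure of domain = 1.03 + 0.93 + 1.94 = 3.9
Step 3: Average value = 18.7838 / 3.9 = 4.816359


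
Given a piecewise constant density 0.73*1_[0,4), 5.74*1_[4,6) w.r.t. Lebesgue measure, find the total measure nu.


Integrate each piece of the Radon-Nikodym derivative:
Step 1: integral_0^4 0.73 dx = 0.73*(4-0) = 0.73*4 = 2.92
Step 2: integral_4^6 5.74 dx = 5.74*(6-4) = 5.74*2 = 11.48
Total: 2.92 + 11.48 = 14.4


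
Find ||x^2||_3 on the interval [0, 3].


Step 1: ||f||_3 = (integral_0^3 |x^2|^3 dx)^(1/3)
     = (integral_0^3 x^6 dx)^(1/3)
Step 2: integral_0^3 x^6 dx = [x^7/(7)] from 0 to 3 = 3^7/7
     = 2187/7 = 312.428571
Step 3: ||f||_3 = (312.428571)^(1/3) = 6.785527


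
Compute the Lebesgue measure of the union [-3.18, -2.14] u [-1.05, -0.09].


For pairwise disjoint intervals, m(union) = sum of lengths.
= (-2.14 - -3.18) + (-0.09 - -1.05)
= 1.04 + 0.96
= 2


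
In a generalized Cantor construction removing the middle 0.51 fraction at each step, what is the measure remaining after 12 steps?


Step 1: At each step, fraction remaining = 1 - 0.51 = 0.49
Step 2: After 12 steps, measure = (0.49)^12
Result = 1.915812e-04


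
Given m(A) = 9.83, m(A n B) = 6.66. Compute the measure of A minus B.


m(A \ B) = m(A) - m(A n B)
= 9.83 - 6.66
= 3.17


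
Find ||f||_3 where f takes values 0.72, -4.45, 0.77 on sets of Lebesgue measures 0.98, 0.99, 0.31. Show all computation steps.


Step 1: Compute |f_i|^3 for each value:
  |0.72|^3 = 0.373248
  |-4.45|^3 = 88.121125
  |0.77|^3 = 0.456533
Step 2: Multiply by measures and sum:
  0.373248 * 0.98 = 0.365783
  88.121125 * 0.99 = 87.239914
  0.456533 * 0.31 = 0.141525
Sum = 0.365783 + 87.239914 + 0.141525 = 87.747222
Step 3: Take the p-th root:
||f||_3 = (87.747222)^(1/3) = 4.443697


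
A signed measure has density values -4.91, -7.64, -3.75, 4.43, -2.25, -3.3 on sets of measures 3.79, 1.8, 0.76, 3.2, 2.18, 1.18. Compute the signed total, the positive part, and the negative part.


Step 1: Compute signed measure on each set:
  Set 1: -4.91 * 3.79 = -18.6089
  Set 2: -7.64 * 1.8 = -13.752
  Set 3: -3.75 * 0.76 = -2.85
  Set 4: 4.43 * 3.2 = 14.176
  Set 5: -2.25 * 2.18 = -4.905
  Set 6: -3.3 * 1.18 = -3.894
Step 2: Total signed measure = (-18.6089) + (-13.752) + (-2.85) + (14.176) + (-4.905) + (-3.894)
     = -29.8339
Step 3: Positive part mu+(X) = sum of positive contributions = 14.176
Step 4: Negative part mu-(X) = |sum of negative contributions| = 44.0099


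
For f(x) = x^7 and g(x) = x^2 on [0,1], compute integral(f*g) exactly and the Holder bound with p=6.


Step 1: Exact integral of f*g = integral(x^9, 0, 1) = 1/10
     = 0.1
Step 2: Holder bound with p=6, q=1.2:
  ||f||_p = (integral x^42 dx)^(1/6) = (1/43)^(1/6) = 0.534263
  ||g||_q = (integral x^2.4 dx)^(1/1.2) = (1/3.4)^(1/1.2) = 0.360662
Step 3: Holder bound = ||f||_p * ||g||_q = 0.534263 * 0.360662 = 0.192689
Verification: 0.1 <= 0.192689 (Holder holds)


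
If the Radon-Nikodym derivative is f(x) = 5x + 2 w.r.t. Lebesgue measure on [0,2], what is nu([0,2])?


nu(A) = integral_A (dnu/dmu) dmu = integral_0^2 (5x + 2) dx
Step 1: Antiderivative F(x) = (5/2)x^2 + 2x
Step 2: F(2) = (5/2)*2^2 + 2*2 = 10 + 4 = 14
Step 3: F(0) = (5/2)*0^2 + 2*0 = 0.0 + 0 = 0.0
Step 4: nu([0,2]) = F(2) - F(0) = 14 - 0.0 = 14


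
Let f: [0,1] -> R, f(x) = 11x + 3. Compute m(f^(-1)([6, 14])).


f^(-1)([6, 14]) = {x : 6 <= 11x + 3 <= 14}
Solving: (6 - 3)/11 <= x <= (14 - 3)/11
= [0.272727, 1]
Intersecting with [0,1]: [0.272727, 1]
Measure = 1 - 0.272727 = 0.727273


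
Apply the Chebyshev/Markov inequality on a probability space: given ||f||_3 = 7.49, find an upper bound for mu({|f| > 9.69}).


Chebyshev/Markov inequality: mu(|f| > eps) <= (||f||_p / eps)^p
Step 1: ||f||_3 / eps = 7.49 / 9.69 = 0.772962
Step 2: Raise to power p = 3:
  (0.772962)^3 = 0.461821
Step 3: Therefore mu(|f| > 9.69) <= 0.461821


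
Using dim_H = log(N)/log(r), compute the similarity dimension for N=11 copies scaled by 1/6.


For a self-similar set with N copies scaled by 1/r:
dim_H = log(N)/log(r) = log(11)/log(6)
= 2.397895/1.791759
= 1.338291


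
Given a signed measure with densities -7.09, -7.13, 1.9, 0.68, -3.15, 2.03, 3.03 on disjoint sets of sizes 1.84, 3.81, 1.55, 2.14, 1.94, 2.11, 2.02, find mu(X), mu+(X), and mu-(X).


Step 1: Compute signed measure on each set:
  Set 1: -7.09 * 1.84 = -13.0456
  Set 2: -7.13 * 3.81 = -27.1653
  Set 3: 1.9 * 1.55 = 2.945
  Set 4: 0.68 * 2.14 = 1.4552
  Set 5: -3.15 * 1.94 = -6.111
  Set 6: 2.03 * 2.11 = 4.2833
  Set 7: 3.03 * 2.02 = 6.1206
Step 2: Total signed measure = (-13.0456) + (-27.1653) + (2.945) + (1.4552) + (-6.111) + (4.2833) + (6.1206)
     = -31.5178
Step 3: Positive part mu+(X) = sum of positive contributions = 14.8041
Step 4: Negative part mu-(X) = |sum of negative contributions| = 46.3219


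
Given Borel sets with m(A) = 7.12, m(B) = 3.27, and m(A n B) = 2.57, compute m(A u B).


By inclusion-exclusion: m(A u B) = m(A) + m(B) - m(A n B)
= 7.12 + 3.27 - 2.57
= 7.82


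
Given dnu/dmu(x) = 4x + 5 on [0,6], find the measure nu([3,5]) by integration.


nu(A) = integral_A (dnu/dmu) dmu = integral_3^5 (4x + 5) dx
Step 1: Antiderivative F(x) = (4/2)x^2 + 5x
Step 2: F(5) = (4/2)*5^2 + 5*5 = 50 + 25 = 75
Step 3: F(3) = (4/2)*3^2 + 5*3 = 18 + 15 = 33
Step 4: nu([3,5]) = F(5) - F(3) = 75 - 33 = 42


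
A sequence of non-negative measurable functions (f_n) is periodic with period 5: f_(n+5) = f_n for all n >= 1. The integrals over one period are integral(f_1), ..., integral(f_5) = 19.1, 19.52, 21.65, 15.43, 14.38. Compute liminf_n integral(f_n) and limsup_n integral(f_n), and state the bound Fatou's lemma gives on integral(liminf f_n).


The sequence (integral(f_n)) is periodic with period 5, repeating the values 19.1, 19.52, 21.65, 15.43, 14.38 indefinitely.
Step 1: For a periodic sequence, every tail (a_m, a_(m+1), ...) contains all 5 period values infinitely often.
Step 2: Hence inf of every tail = min of the period values = min(19.1, 19.52, 21.65, 15.43, 14.38) = 14.38.
        liminf_n integral(f_n) = sup over m of (inf of tail from m) = 14.38.
Step 3: Similarly sup of every tail = max of the period values = 21.65.
        limsup_n integral(f_n) = 21.65.
Step 4: Fatou's lemma: integral(liminf_n f_n) <= liminf_n integral(f_n) = 14.38.
        So the integral of the pointwise liminf is at most 14.38.


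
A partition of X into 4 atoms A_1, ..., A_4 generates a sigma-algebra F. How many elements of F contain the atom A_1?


Each element of F is a union of some subset S of the 4 atoms.
The element contains A_1 iff A_1 is in S.
So we count subsets S of {A_1,...,A_4} with A_1 in S: choose freely among the other 3 atoms.
Count = 2^(4-1) = 2^3 = 8.


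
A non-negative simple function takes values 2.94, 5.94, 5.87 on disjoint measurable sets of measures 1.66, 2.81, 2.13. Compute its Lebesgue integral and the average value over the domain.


Step 1: Integral = sum(value_i * measure_i)
= 2.94*1.66 + 5.94*2.81 + 5.87*2.13
= 4.8804 + 16.6914 + 12.5031
= 34.0749
Step 2: Total measure of domain = 1.66 + 2.81 + 2.13 = 6.6
Step 3: Average value = 34.0749 / 6.6 = 5.162864


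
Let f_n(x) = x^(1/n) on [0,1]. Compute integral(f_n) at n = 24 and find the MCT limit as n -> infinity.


At n = 24: f_24(x) = x^(1/24).
Step 1: integral(x^(1/24), 0, 1) = [x^(1/24+1) / (1/24+1)] from 0 to 1
     = 1 / (1/24 + 1) = 1 / ((24+1)/24) = 24/(24+1)
     = 24/25 = 0.96
Step 2: As n -> infinity, f_n(x) = x^(1/n) -> 1 for x in (0,1], and f_n is increasing in n.
By MCT, lim_n integral(f_n) = integral(lim_n f_n) = integral(1, 0, 1) = 1.
Step 3: Verify convergence: 24/25 = 0.96 -> 1


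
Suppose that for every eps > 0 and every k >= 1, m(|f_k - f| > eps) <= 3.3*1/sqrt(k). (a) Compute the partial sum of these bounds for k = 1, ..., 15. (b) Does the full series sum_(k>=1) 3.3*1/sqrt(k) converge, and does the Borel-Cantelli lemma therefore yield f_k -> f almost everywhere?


Step 1: List the terms 3.3*1/sqrt(k) for k = 1 to 15:
  k=1: 3.3
  k=2: 2.333452
  k=3: 1.905256
  k=4: 1.65
  k=5: 1.475805
  k=6: 1.347219
  k=7: 1.247283
  k=8: 1.166726
  k=9: 1.1
  k=10: 1.043552
  k=11: 0.994987
  k=12: 0.952628
  k=13: 0.915255
  k=14: 0.881962
  k=15: 0.852056
Step 2: Partial sum = 3.3 + 2.333452 + 1.905256 + 1.65 + 1.475805 + 1.347219 + 1.247283 + 1.166726 + 1.1 + 1.043552 + 0.994987 + 0.952628 + 0.915255 + 0.881962 + 0.852056
     = 21.166182
Step 3: The full series sum_(k>=1) 3.3*1/sqrt(k) diverges (p-series with p = 1/2 <= 1; a nonzero constant multiple of a divergent series diverges).
Step 4: The (first) Borel-Cantelli lemma requires a summable sequence of measures, so it does not apply here;
        from this bound alone no conclusion about a.e. convergence can be drawn (convergence in measure still
        gives an a.e.-convergent subsequence, but not a.e. convergence of the whole sequence).
Conclusion: series diverges; Borel-Cantelli is inconclusive about a.e. convergence of f_k.


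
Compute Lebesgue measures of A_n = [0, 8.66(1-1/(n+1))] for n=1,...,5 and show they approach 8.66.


By continuity of measure from below: if A_n increases to A, then m(A_n) -> m(A).
Here A = [0, 8.66], so m(A) = 8.66
Step 1: a_1 = 8.66*(1 - 1/2) = 4.33, m(A_1) = 4.33
Step 2: a_2 = 8.66*(1 - 1/3) = 5.7733, m(A_2) = 5.7733
Step 3: a_3 = 8.66*(1 - 1/4) = 6.495, m(A_3) = 6.495
Step 4: a_4 = 8.66*(1 - 1/5) = 6.928, m(A_4) = 6.928
Step 5: a_5 = 8.66*(1 - 1/6) = 7.2167, m(A_5) = 7.2167
Limit: m(A_n) -> m([0,8.66]) = 8.66


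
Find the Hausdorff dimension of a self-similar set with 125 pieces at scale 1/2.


For a self-similar set with N copies scaled by 1/r:
dim_H = log(N)/log(r) = log(125)/log(2)
= 4.828314/0.693147
= 6.965784


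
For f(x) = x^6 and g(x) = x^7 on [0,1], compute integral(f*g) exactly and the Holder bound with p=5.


Step 1: Exact integral of f*g = integral(x^13, 0, 1) = 1/14
     = 0.071429
Step 2: Holder bound with p=5, q=1.25:
  ||f||_p = (integral x^30 dx)^(1/5) = (1/31)^(1/5) = 0.503185
  ||g||_q = (integral x^8.75 dx)^(1/1.25) = (1/9.75)^(1/1.25) = 0.161732
Step 3: Holder bound = ||f||_p * ||g||_q = 0.503185 * 0.161732 = 0.081381
Verification: 0.071429 <= 0.081381 (Holder holds)


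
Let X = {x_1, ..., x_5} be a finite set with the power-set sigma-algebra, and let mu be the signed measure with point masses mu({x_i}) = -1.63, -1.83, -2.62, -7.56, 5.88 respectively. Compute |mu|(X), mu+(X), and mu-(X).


Step 1: Every measurable set is a union of atoms (the cells / points), so a Hahn decomposition is
  obtained by grouping atoms by sign: P = union of atoms with mu > 0, N = union of the remaining atoms.
  Atoms in P (indices): 5;  atoms in N (indices): 1, 2, 3, 4
  Positive values: 5.88
  Negative values: -1.63, -1.83, -2.62, -7.56
Step 2: mu+(X) = mu(P) = sum of positive atom values = 5.88
Step 3: mu-(X) = -mu(N) = sum of |negative atom values| = 13.64
Step 4: |mu|(X) = mu+(X) + mu-(X) = 5.88 + 13.64 = 19.52


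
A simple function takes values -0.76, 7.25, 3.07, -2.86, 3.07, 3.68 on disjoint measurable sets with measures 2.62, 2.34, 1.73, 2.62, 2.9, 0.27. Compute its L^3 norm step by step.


Step 1: Compute |f_i|^3 for each value:
  |-0.76|^3 = 0.438976
  |7.25|^3 = 381.078125
  |3.07|^3 = 28.934443
  |-2.86|^3 = 23.393656
  |3.07|^3 = 28.934443
  |3.68|^3 = 49.836032
Step 2: Multiply by measures and sum:
  0.438976 * 2.62 = 1.150117
  381.078125 * 2.34 = 891.722812
  28.934443 * 1.73 = 50.056586
  23.393656 * 2.62 = 61.291379
  28.934443 * 2.9 = 83.909885
  49.836032 * 0.27 = 13.455729
Sum = 1.150117 + 891.722812 + 50.056586 + 61.291379 + 83.909885 + 13.455729 = 1101.586508
Step 3: Take the p-th root:
||f||_3 = (1101.586508)^(1/3) = 10.327762


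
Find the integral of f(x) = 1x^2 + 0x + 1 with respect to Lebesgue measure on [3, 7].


The Lebesgue integral of a Riemann-integrable function agrees with the Riemann integral.
Antiderivative F(x) = (1/3)x^3 + (0/2)x^2 + 1x
F(7) = (1/3)*7^3 + (0/2)*7^2 + 1*7
     = (1/3)*343 + (0/2)*49 + 1*7
     = 114.333333 + 0.0 + 7
     = 121.333333
F(3) = 12
Integral = F(7) - F(3) = 121.333333 - 12 = 109.333333


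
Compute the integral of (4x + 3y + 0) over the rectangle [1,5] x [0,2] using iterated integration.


By Fubini, integrate in x first, then y.
Step 1: Fix y, integrate over x in [1,5]:
  integral(4x + 3y + 0, x=1..5)
  = 4*(5^2 - 1^2)/2 + (3y + 0)*(5 - 1)
  = 48 + (3y + 0)*4
  = 48 + 12y + 0
  = 48 + 12y
Step 2: Integrate over y in [0,2]:
  integral(48 + 12y, y=0..2)
  = 48*2 + 12*(2^2 - 0^2)/2
  = 96 + 24
  = 120


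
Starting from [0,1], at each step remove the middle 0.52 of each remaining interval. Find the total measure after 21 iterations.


Step 1: At each step, fraction remaining = 1 - 0.52 = 0.48
Step 2: After 21 steps, measure = (0.48)^21
Result = 2.023327e-07


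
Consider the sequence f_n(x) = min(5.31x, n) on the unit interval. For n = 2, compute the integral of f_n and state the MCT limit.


f(x) = 5.31x on [0,1]; f_n(x) = min(5.31x, n). At n = 2:
Step 1: f(x) reaches 2 at x = 2/5.31 = 0.376648
Step 2: integral(f_2) = integral(5.31x, 0, 0.376648) + integral(2, 0.376648, 1)
       = 5.31*0.376648^2/2 + 2*(1 - 0.376648)
       = 0.376648 + 1.246704
       = 1.623352
Step 3: As n -> infinity, f_n increases to f, so by MCT integral(f_n) -> integral(f) = 5.31/2 = 2.655.
Convergence: integral(f_2) = 1.623352 -> 2.655 as n -> infinity


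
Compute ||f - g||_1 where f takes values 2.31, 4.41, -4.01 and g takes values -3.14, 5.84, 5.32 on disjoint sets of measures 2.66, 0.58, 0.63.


Step 1: Compute differences f_i - g_i:
  2.31 - -3.14 = 5.45
  4.41 - 5.84 = -1.43
  -4.01 - 5.32 = -9.33
Step 2: Compute |diff|^1 * measure for each set:
  |5.45|^1 * 2.66 = 5.45 * 2.66 = 14.497
  |-1.43|^1 * 0.58 = 1.43 * 0.58 = 0.8294
  |-9.33|^1 * 0.63 = 9.33 * 0.63 = 5.8779
Step 3: Sum = 21.2043
Step 4: ||f-g||_1 = (21.2043)^(1/1) = 21.2043


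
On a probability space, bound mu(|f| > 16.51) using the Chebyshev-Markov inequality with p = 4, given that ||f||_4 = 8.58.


Chebyshev/Markov inequality: mu(|f| > eps) <= (||f||_p / eps)^p
Step 1: ||f||_4 / eps = 8.58 / 16.51 = 0.519685
Step 2: Raise to power p = 4:
  (0.519685)^4 = 0.072939
Step 3: Therefore mu(|f| > 16.51) <= 0.072939


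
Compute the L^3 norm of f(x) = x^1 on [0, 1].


Step 1: ||f||_3 = (integral_0^1 |x^1|^3 dx)^(1/3)
     = (integral_0^1 x^3 dx)^(1/3)
Step 2: integral_0^1 x^3 dx = [x^4/(4)] from 0 to 1 = 1^4/4
     = 1/4 = 0.25
Step 3: ||f||_3 = (0.25)^(1/3) = 0.629961


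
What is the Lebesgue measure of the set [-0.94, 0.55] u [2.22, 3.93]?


For pairwise disjoint intervals, m(union) = sum of lengths.
= (0.55 - -0.94) + (3.93 - 2.22)
= 1.49 + 1.71
= 3.2


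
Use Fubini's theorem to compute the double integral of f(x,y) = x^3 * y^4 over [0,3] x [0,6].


By Fubini's theorem, the double integral factors as a product of single integrals:
Step 1: integral_0^3 x^3 dx = [x^4/4] from 0 to 3
     = 3^4/4 = 20.25
Step 2: integral_0^6 y^4 dy = [y^5/5] from 0 to 6
     = 6^5/5 = 1555.2
Step 3: Double integral = 20.25 * 1555.2 = 31492.8


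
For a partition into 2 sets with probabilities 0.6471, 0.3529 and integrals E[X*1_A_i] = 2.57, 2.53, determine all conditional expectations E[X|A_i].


For each cell A_i: E[X|A_i] = E[X*1_A_i] / P(A_i)
Step 1: E[X|A_1] = 2.57 / 0.6471 = 3.971565
Step 2: E[X|A_2] = 2.53 / 0.3529 = 7.16917
Verification: E[X] = sum E[X*1_A_i] = 2.57 + 2.53 = 5.1


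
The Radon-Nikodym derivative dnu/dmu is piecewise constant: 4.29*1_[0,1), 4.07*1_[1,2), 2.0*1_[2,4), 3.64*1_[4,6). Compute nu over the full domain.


Integrate each piece of the Radon-Nikodym derivative:
Step 1: integral_0^1 4.29 dx = 4.29*(1-0) = 4.29*1 = 4.29
Step 2: integral_1^2 4.07 dx = 4.07*(2-1) = 4.07*1 = 4.07
Step 3: integral_2^4 2.0 dx = 2.0*(4-2) = 2.0*2 = 4
Step 4: integral_4^6 3.64 dx = 3.64*(6-4) = 3.64*2 = 7.28
Total: 4.29 + 4.07 + 4 + 7.28 = 19.64
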